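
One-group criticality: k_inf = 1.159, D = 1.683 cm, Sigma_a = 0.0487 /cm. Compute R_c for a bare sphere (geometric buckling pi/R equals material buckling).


L^2 = D / Sigma_a = 1.683 / 0.0487 = 34.55852 cm^2
B_m^2 = (k_inf - 1) / L^2 = (1.159 - 1) / 34.55852 = 0.004600891 /cm^2
For a bare sphere: B_g = pi/R, so R_c = pi / sqrt(B_m^2)
R_c = pi / sqrt(0.004600891) = 46.316 cm

46.316


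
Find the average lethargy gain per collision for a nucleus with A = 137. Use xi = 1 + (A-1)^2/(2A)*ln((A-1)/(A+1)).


xi = 1 + (A-1)^2/(2A) * ln((A-1)/(A+1))
xi = 1 + (137-1)^2/(2*137) * ln((137-1)/(137 +1))
xi = 0.014528

0.014528


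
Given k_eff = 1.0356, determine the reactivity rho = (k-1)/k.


rho = (k_eff - 1) / k_eff
rho = (1.0356 - 1) / 1.0356
rho = 0.034376

0.034376


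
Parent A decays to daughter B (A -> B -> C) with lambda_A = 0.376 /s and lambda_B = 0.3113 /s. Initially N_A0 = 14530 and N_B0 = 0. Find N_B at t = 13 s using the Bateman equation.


N_B(t) = lambda_A * N_A0 / (lambda_B - lambda_A) * [exp(-lambda_A*t) - exp(-lambda_B*t)]
exp(-0.376*13) = 0.007536480; exp(-0.3113*13) = 0.01747647
N_B = 0.376 * 14530 / (0.3113 - 0.376) * (0.007536480 - 0.01747647)
N_B = 839.33

839.33


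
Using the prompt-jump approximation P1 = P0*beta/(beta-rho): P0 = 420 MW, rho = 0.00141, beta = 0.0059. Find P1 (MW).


P1/P0 = beta / (beta - rho)
P1/P0 = 0.0059 / (0.0059 - 0.00141) = 1.314031
P1 = 420 * 1.314031 = 551.89 MW

551.89


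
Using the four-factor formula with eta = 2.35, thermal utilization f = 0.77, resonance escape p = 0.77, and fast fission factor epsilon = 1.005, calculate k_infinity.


k_inf = eta * f * p * epsilon
k_inf = 2.35 * 0.77 * 0.77 * 1.005
k_inf = 1.4003

1.4003


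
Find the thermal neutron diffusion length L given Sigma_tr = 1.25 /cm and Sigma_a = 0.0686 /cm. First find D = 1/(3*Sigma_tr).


D = 1 / (3 * Sigma_tr) = 1 / (3 * 1.25) = 0.2666667 cm
L = sqrt(D / Sigma_a)
L = sqrt(0.2666667 / 0.0686)
L = 1.9716 cm

1.9716


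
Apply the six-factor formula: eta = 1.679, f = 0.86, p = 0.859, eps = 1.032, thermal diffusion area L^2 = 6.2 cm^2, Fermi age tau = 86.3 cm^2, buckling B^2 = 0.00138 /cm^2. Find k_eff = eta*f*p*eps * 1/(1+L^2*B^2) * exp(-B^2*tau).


k_inf = eta*f*p*eps = 1.679*0.86*0.859*1.032 = 1.280035
P_TNL = 1/(1 + L^2*B^2) = 1/(1 + 6.2*0.00138) = 0.9915166
P_FNL = exp(-B^2*tau) = exp(-0.00138*86.3) = 0.8877244
k_eff = k_inf * P_TNL * P_FNL = 1.280035 * 0.9915166 * 0.8877244
k_eff = 1.1267

1.1267


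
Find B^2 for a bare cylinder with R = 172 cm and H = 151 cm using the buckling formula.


B^2 = (2.405/R)^2 + (pi/H)^2
B^2 = (2.405/172)^2 + (pi/151)^2
B^2 = 6.2837e-04 /cm^2

6.2837e-04


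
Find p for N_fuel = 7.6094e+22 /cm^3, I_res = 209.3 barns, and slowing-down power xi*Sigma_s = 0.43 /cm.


p = exp(-N * I * 1e-24 / (xi*Sigma_s))
p = exp(-7.6094e+22 * 209.3 * 1e-24 / 0.43)
p = 8.2123e-17

8.2123e-17


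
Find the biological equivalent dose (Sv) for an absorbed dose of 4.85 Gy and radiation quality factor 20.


H = D * Q
H = 4.85 * 20
H = 97.000 Sv

97.000


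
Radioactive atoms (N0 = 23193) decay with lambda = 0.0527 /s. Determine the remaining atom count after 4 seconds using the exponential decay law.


N = N0 * exp(-lambda * t)
N = 23193 * exp(-0.0527 * 4)
N = 18785

18785


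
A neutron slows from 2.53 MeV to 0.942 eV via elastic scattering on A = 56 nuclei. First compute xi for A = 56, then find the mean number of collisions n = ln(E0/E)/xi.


xi = 1 + (A-1)^2/(2A)*ln((A-1)/(A+1)) = 0.03529286 (for A = 56)
n = ln(E0/E) / xi
n = ln(2.53e6 / 0.942) / 0.03529286
n = ln(2.685775e+06) / 0.03529286 = 419.45

419.45


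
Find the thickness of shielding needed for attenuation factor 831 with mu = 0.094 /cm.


x = ln(factor) / mu
x = ln(831) / 0.094
x = 71.517 cm

71.517


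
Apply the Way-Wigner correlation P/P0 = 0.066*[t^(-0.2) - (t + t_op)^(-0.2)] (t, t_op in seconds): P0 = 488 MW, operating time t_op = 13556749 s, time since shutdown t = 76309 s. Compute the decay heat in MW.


P/P0 = 0.066 * [t^(-0.2) - (t + t_op)^(-0.2)]
P/P0 = 0.066 * [76309^(-0.2) - (76309 + 13556749)^(-0.2)]
P/P0 = 0.066 * [0.1055565 - 0.03741807] = 0.004497136
P = 488 * 0.004497136 = 2.1946 MW

2.1946


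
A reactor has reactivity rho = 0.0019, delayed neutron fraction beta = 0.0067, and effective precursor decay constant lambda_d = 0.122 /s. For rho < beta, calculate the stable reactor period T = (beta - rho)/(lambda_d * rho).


T = (beta - rho) / (lambda_d * rho)
T = (0.0067 - 0.0019) / (0.122 * 0.0019)
T = 20.708 s

20.708


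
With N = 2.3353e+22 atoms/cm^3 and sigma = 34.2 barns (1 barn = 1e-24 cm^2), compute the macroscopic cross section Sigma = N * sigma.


Sigma = N * sigma_barns * 1e-24
Sigma = 2.3353e+22 * 34.2 * 1e-24
Sigma = 0.79867 /cm

0.79867


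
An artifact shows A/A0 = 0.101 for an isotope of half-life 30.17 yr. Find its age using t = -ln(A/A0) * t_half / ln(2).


lambda = ln(2) / t_half = ln(2) / 30.17 = 0.02297472 /yr
t = -ln(A/A0) / lambda
t = -ln(0.101) / 0.02297472
t = 99.789 yr

99.789


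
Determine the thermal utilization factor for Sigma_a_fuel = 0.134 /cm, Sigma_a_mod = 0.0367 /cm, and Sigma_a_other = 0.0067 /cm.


f = Sigma_a_fuel / (Sigma_a_fuel + Sigma_a_mod + Sigma_a_other)
f = 0.134 / (0.134 + 0.0367 + 0.0067)
f = 0.75536

0.75536


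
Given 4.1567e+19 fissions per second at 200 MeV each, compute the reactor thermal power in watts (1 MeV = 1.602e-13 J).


P = fission_rate * E_MeV * 1.602e-13
P = 4.1567e+19 * 200 * 1.602e-13
P = 1.3318e+09 W

1.3318e+09


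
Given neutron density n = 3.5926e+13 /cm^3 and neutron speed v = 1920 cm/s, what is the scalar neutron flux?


phi = n * v
phi = 3.5926e+13 * 1920
phi = 6.8978e+16 /cm^2/s

6.8978e+16


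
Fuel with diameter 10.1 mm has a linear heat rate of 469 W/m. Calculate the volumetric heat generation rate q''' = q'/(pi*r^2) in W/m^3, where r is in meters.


r = D / 2 / 1000 = 10.1 / 2 / 1000 = 0.00505 m
q''' = q' / (pi * r^2)
q''' = 469 / (pi * 0.00505^2)
q''' = 5.8538e+06 W/m^3

5.8538e+06


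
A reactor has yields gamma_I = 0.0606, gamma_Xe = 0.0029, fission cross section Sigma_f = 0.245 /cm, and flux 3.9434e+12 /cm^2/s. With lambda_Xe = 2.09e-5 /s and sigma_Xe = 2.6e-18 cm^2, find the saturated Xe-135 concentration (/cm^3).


Xe_eq = (gamma_I + gamma_Xe) * Sigma_f * phi / (lambda_Xe + sigma_Xe * phi)
Numerator = (0.0606 + 0.0029) * 0.245 * 3.9434e+12 = 6.134945e+10
Denominator = 2.09e-5 + 2.6e-18 * 3.9434e+12 = 3.115284e-05
Xe_eq = 6.134945e+10 / 3.115284e-05 = 1.9693e+15 /cm^3

1.9693e+15


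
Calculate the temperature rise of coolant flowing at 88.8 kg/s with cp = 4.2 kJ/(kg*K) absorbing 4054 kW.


dT = Q / (m_dot * cp)
dT = 4054 / (88.8 * 4.2)
dT = 10.870 C

10.870


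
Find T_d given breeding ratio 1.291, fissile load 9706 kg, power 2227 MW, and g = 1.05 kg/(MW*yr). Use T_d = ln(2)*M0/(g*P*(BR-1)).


Breeding gain G = BR - 1 = 1.291 - 1 = 0.291
Fissile production rate = g * P * G = 1.05 * 2227 * 0.291 = 680.45985 kg/yr
T_d = ln(2) * M0 / (g * P * G)
T_d = ln(2) * 9706 / 680.45985 = 9.8870 yr

9.8870


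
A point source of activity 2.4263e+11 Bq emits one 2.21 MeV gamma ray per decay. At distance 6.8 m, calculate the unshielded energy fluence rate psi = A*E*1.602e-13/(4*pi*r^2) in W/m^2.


psi = A * E * 1.602e-13 / (4*pi*r^2)
psi = 2.4263e+11 * 2.21 * 1.602e-13 / (4*pi*6.8^2)
psi = 1.4783e-04 W/m^2

1.4783e-04


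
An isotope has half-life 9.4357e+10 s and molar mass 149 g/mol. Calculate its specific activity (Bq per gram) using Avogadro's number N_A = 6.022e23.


lambda = ln(2) / t_half = ln(2) / 9.4357e+10 = 7.346007e-12 /s
SA = lambda * N_A / M
SA = 7.346007e-12 * 6.022e23 / 149
SA = 2.9690e+10 Bq/g

2.9690e+10


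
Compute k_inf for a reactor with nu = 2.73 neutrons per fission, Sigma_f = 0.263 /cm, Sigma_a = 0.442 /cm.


k_inf = nu * Sigma_f / Sigma_a
k_inf = 2.73 * 0.263 / 0.442
k_inf = 1.6244

1.6244


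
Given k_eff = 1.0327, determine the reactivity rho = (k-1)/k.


rho = (k_eff - 1) / k_eff
rho = (1.0327 - 1) / 1.0327
rho = 0.031665

0.031665


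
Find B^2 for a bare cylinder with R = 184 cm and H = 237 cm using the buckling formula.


B^2 = (2.405/R)^2 + (pi/H)^2
B^2 = (2.405/184)^2 + (pi/237)^2
B^2 = 3.4655e-04 /cm^2

3.4655e-04


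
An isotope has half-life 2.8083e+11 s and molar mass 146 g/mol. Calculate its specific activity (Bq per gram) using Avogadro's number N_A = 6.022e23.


lambda = ln(2) / t_half = ln(2) / 2.8083e+11 = 2.468209e-12 /s
SA = lambda * N_A / M
SA = 2.468209e-12 * 6.022e23 / 146
SA = 1.0181e+10 Bq/g

1.0181e+10


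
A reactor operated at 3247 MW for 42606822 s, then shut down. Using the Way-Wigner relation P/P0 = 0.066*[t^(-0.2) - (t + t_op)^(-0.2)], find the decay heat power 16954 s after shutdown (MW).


P/P0 = 0.066 * [t^(-0.2) - (t + t_op)^(-0.2)]
P/P0 = 0.066 * [16954^(-0.2) - (16954 + 42606822)^(-0.2)]
P/P0 = 0.066 * [0.1426086 - 0.02978994] = 0.007446032
P = 3247 * 0.007446032 = 24.177 MW

24.177


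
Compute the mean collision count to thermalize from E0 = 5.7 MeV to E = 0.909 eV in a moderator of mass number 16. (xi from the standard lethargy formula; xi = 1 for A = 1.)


xi = 1 + (A-1)^2/(2A)*ln((A-1)/(A+1)) = 0.1199467 (for A = 16)
n = ln(E0/E) / xi
n = ln(5.7e6 / 0.909) / 0.1199467
n = ln(6.270627e+06) / 0.1199467 = 130.49

130.49


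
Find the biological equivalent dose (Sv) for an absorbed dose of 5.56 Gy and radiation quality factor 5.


H = D * Q
H = 5.56 * 5
H = 27.800 Sv

27.800


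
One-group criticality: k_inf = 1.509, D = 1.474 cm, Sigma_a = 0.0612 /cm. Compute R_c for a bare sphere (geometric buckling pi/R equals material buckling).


L^2 = D / Sigma_a = 1.474 / 0.0612 = 24.08497 cm^2
B_m^2 = (k_inf - 1) / L^2 = (1.509 - 1) / 24.08497 = 0.02113351 /cm^2
For a bare sphere: B_g = pi/R, so R_c = pi / sqrt(B_m^2)
R_c = pi / sqrt(0.02113351) = 21.610 cm

21.610


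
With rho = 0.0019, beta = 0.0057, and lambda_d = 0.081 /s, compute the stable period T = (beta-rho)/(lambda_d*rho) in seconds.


T = (beta - rho) / (lambda_d * rho)
T = (0.0057 - 0.0019) / (0.081 * 0.0019)
T = 24.691 s

24.691


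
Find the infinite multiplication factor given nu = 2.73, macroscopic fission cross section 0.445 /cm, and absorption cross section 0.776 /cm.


k_inf = nu * Sigma_f / Sigma_a
k_inf = 2.73 * 0.445 / 0.776
k_inf = 1.5655

1.5655


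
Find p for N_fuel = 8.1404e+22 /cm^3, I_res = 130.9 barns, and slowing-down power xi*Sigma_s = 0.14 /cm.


p = exp(-N * I * 1e-24 / (xi*Sigma_s))
p = exp(-8.1404e+22 * 130.9 * 1e-24 / 0.14)
p = 8.8035e-34

8.8035e-34


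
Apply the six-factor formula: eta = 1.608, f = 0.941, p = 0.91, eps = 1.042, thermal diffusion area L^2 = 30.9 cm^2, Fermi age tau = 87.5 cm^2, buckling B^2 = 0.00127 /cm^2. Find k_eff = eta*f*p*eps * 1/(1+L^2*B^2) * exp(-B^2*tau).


k_inf = eta*f*p*eps = 1.608*0.941*0.91*1.042 = 1.434778
P_TNL = 1/(1 + L^2*B^2) = 1/(1 + 30.9*0.00127) = 0.9622389
P_FNL = exp(-B^2*tau) = exp(-0.00127*87.5) = 0.8948269
k_eff = k_inf * P_TNL * P_FNL = 1.434778 * 0.9622389 * 0.8948269
k_eff = 1.2354

1.2354


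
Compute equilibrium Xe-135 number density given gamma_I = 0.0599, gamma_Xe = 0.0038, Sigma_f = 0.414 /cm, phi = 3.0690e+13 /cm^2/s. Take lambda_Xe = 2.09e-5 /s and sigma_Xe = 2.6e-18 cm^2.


Xe_eq = (gamma_I + gamma_Xe) * Sigma_f * phi / (lambda_Xe + sigma_Xe * phi)
Numerator = (0.0599 + 0.0038) * 0.414 * 3.0690e+13 = 8.093505e+11
Denominator = 2.09e-5 + 2.6e-18 * 3.0690e+13 = 1.006940e-04
Xe_eq = 8.093505e+11 / 1.006940e-04 = 8.0377e+15 /cm^3

8.0377e+15


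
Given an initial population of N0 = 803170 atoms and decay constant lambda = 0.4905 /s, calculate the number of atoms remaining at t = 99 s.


N = N0 * exp(-lambda * t)
N = 803170 * exp(-0.4905 * 99)
N = 6.5416e-16

6.5416e-16


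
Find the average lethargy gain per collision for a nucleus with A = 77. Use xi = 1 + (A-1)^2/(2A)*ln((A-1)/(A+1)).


xi = 1 + (A-1)^2/(2A) * ln((A-1)/(A+1))
xi = 1 + (77-1)^2/(2*77) * ln((77-1)/(77 +1))
xi = 0.025751

0.025751


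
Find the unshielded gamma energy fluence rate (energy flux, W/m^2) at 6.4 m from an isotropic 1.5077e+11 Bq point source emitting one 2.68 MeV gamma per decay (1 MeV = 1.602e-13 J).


psi = A * E * 1.602e-13 / (4*pi*r^2)
psi = 1.5077e+11 * 2.68 * 1.602e-13 / (4*pi*6.4^2)
psi = 1.2576e-04 W/m^2

1.2576e-04


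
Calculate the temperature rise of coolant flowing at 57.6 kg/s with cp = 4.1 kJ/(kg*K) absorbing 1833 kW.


dT = Q / (m_dot * cp)
dT = 1833 / (57.6 * 4.1)
dT = 7.7617 C

7.7617


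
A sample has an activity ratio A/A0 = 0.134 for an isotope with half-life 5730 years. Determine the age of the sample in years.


lambda = ln(2) / t_half = ln(2) / 5730 = 1.209681e-04 /yr
t = -ln(A/A0) / lambda
t = -ln(0.134) / 1.209681e-04
t = 16615 yr

16615


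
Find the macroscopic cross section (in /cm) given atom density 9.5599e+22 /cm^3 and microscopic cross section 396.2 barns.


Sigma = N * sigma_barns * 1e-24
Sigma = 9.5599e+22 * 396.2 * 1e-24
Sigma = 37.876 /cm

37.876


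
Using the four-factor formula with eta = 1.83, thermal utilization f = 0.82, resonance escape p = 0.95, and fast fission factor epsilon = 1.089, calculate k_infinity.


k_inf = eta * f * p * epsilon
k_inf = 1.83 * 0.82 * 0.95 * 1.089
k_inf = 1.5524

1.5524


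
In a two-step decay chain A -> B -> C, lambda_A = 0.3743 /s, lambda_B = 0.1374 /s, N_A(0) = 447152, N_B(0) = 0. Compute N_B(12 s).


N_B(t) = lambda_A * N_A0 / (lambda_B - lambda_A) * [exp(-lambda_A*t) - exp(-lambda_B*t)]
exp(-0.3743*12) = 0.01120271; exp(-0.1374*12) = 0.1922805
N_B = 0.3743 * 447152 / (0.1374 - 0.3743) * (0.01120271 - 0.1922805)
N_B = 127931

127931


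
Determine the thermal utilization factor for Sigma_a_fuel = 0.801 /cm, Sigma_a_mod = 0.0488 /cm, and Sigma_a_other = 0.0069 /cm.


f = Sigma_a_fuel / (Sigma_a_fuel + Sigma_a_mod + Sigma_a_other)
f = 0.801 / (0.801 + 0.0488 + 0.0069)
f = 0.93498

0.93498


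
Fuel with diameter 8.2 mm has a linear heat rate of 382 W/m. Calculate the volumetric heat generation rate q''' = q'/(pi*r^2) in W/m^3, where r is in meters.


r = D / 2 / 1000 = 8.2 / 2 / 1000 = 0.0041 m
q''' = q' / (pi * r^2)
q''' = 382 / (pi * 0.0041^2)
q''' = 7.2335e+06 W/m^3

7.2335e+06


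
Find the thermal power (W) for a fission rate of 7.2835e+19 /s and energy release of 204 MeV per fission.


P = fission_rate * E_MeV * 1.602e-13
P = 7.2835e+19 * 204 * 1.602e-13
P = 2.3803e+09 W

2.3803e+09


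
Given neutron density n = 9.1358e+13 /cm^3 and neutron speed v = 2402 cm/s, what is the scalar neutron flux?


phi = n * v
phi = 9.1358e+13 * 2402
phi = 2.1944e+17 /cm^2/s

2.1944e+17


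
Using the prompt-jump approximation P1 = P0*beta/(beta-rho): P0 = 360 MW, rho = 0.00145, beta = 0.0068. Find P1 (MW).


P1/P0 = beta / (beta - rho)
P1/P0 = 0.0068 / (0.0068 - 0.00145) = 1.271028
P1 = 360 * 1.271028 = 457.57 MW

457.57


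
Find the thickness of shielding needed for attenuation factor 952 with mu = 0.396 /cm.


x = ln(factor) / mu
x = ln(952) / 0.396
x = 17.320 cm

17.320


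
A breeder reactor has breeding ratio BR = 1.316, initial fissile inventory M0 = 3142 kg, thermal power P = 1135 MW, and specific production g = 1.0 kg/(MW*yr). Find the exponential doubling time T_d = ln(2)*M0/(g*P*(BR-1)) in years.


Breeding gain G = BR - 1 = 1.316 - 1 = 0.316
Fissile production rate = g * P * G = 1.0 * 1135 * 0.316 = 358.66 kg/yr
T_d = ln(2) * M0 / (g * P * G)
T_d = ln(2) * 3142 / 358.66 = 6.0722 yr

6.0722


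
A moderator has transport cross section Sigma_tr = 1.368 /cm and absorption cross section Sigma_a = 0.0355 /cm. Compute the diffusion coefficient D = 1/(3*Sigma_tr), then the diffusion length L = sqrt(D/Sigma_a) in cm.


D = 1 / (3 * Sigma_tr) = 1 / (3 * 1.368) = 0.2436647 cm
L = sqrt(D / Sigma_a)
L = sqrt(0.2436647 / 0.0355)
L = 2.6199 cm

2.6199


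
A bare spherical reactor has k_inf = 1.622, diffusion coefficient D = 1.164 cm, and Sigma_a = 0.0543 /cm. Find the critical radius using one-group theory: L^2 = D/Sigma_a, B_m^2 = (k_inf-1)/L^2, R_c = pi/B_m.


L^2 = D / Sigma_a = 1.164 / 0.0543 = 21.43646 cm^2
B_m^2 = (k_inf - 1) / L^2 = (1.622 - 1) / 21.43646 = 0.02901598 /cm^2
For a bare sphere: B_g = pi/R, so R_c = pi / sqrt(B_m^2)
R_c = pi / sqrt(0.02901598) = 18.443 cm

18.443


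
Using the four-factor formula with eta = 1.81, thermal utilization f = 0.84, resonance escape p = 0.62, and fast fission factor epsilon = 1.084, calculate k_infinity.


k_inf = eta * f * p * epsilon
k_inf = 1.81 * 0.84 * 0.62 * 1.084
k_inf = 1.0218

1.0218


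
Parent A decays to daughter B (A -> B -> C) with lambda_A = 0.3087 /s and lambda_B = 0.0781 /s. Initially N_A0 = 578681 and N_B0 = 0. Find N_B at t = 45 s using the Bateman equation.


N_B(t) = lambda_A * N_A0 / (lambda_B - lambda_A) * [exp(-lambda_A*t) - exp(-lambda_B*t)]
exp(-0.3087*45) = 9.268260e-07; exp(-0.0781*45) = 0.02976268
N_B = 0.3087 * 578681 / (0.0781 - 0.3087) * (9.268260e-07 - 0.02976268)
N_B = 23056

23056


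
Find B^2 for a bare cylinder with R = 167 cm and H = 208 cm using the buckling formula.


B^2 = (2.405/R)^2 + (pi/H)^2
B^2 = (2.405/167)^2 + (pi/208)^2
B^2 = 4.3552e-04 /cm^2

4.3552e-04


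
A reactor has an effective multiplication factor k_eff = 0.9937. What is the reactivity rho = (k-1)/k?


rho = (k_eff - 1) / k_eff
rho = (0.9937 - 1) / 0.9937
rho = -0.0063399

-0.0063399


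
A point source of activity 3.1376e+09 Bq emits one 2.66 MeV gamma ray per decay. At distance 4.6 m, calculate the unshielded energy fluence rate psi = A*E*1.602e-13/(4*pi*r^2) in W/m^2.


psi = A * E * 1.602e-13 / (4*pi*r^2)
psi = 3.1376e+09 * 2.66 * 1.602e-13 / (4*pi*4.6^2)
psi = 5.0282e-06 W/m^2

5.0282e-06


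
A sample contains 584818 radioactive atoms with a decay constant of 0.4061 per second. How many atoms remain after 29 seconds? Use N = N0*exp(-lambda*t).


N = N0 * exp(-lambda * t)
N = 584818 * exp(-0.4061 * 29)
N = 4.4914

4.4914


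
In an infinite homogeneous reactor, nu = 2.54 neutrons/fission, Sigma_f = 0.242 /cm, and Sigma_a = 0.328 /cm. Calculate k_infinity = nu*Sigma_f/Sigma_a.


k_inf = nu * Sigma_f / Sigma_a
k_inf = 2.54 * 0.242 / 0.328
k_inf = 1.8740

1.8740


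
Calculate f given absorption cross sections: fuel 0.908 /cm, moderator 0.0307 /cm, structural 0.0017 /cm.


f = Sigma_a_fuel / (Sigma_a_fuel + Sigma_a_mod + Sigma_a_other)
f = 0.908 / (0.908 + 0.0307 + 0.0017)
f = 0.96555

0.96555


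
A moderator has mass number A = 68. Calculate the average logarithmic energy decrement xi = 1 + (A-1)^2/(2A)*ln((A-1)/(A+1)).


xi = 1 + (A-1)^2/(2A) * ln((A-1)/(A+1))
xi = 1 + (68-1)^2/(2*68) * ln((68-1)/(68 +1))
xi = 0.029126

0.029126


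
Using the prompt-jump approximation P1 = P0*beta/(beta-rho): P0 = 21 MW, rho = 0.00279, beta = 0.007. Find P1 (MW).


P1/P0 = beta / (beta - rho)
P1/P0 = 0.007 / (0.007 - 0.00279) = 1.662708
P1 = 21 * 1.662708 = 34.917 MW

34.917


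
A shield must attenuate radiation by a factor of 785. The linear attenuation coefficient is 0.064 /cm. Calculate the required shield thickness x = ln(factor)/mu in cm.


x = ln(factor) / mu
x = ln(785) / 0.064
x = 104.15 cm

104.15


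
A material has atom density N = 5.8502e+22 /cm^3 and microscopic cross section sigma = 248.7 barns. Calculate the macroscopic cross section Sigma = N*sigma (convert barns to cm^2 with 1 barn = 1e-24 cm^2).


Sigma = N * sigma_barns * 1e-24
Sigma = 5.8502e+22 * 248.7 * 1e-24
Sigma = 14.549 /cm

14.549


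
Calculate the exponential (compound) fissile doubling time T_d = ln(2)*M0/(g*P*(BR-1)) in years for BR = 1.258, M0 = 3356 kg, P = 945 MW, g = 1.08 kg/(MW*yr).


Breeding gain G = BR - 1 = 1.258 - 1 = 0.258
Fissile production rate = g * P * G = 1.08 * 945 * 0.258 = 263.3148 kg/yr
T_d = ln(2) * M0 / (g * P * G)
T_d = ln(2) * 3356 / 263.3148 = 8.8343 yr

8.8343


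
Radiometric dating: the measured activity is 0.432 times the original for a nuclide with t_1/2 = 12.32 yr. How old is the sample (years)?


lambda = ln(2) / t_half = ln(2) / 12.32 = 0.05626195 /yr
t = -ln(A/A0) / lambda
t = -ln(0.432) / 0.05626195
t = 14.918 yr

14.918


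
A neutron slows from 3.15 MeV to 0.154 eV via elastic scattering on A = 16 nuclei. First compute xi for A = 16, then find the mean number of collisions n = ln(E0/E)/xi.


xi = 1 + (A-1)^2/(2A)*ln((A-1)/(A+1)) = 0.1199467 (for A = 16)
n = ln(E0/E) / xi
n = ln(3.15e6 / 0.154) / 0.1199467
n = ln(2.045455e+07) / 0.1199467 = 140.34

140.34


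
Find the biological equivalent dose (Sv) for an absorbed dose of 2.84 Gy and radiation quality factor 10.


H = D * Q
H = 2.84 * 10
H = 28.400 Sv

28.400


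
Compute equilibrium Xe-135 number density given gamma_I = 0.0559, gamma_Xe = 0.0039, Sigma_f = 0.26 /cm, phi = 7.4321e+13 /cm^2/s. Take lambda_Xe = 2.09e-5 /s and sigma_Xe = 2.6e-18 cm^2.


Xe_eq = (gamma_I + gamma_Xe) * Sigma_f * phi / (lambda_Xe + sigma_Xe * phi)
Numerator = (0.0559 + 0.0039) * 0.26 * 7.4321e+13 = 1.155543e+12
Denominator = 2.09e-5 + 2.6e-18 * 7.4321e+13 = 2.141346e-04
Xe_eq = 1.155543e+12 / 2.141346e-04 = 5.3963e+15 /cm^3

5.3963e+15


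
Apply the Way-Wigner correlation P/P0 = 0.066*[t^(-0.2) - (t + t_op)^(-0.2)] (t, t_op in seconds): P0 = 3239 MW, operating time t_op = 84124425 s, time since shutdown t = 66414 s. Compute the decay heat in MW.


P/P0 = 0.066 * [t^(-0.2) - (t + t_op)^(-0.2)]
P/P0 = 0.066 * [66414^(-0.2) - (66414 + 84124425)^(-0.2)]
P/P0 = 0.066 * [0.1085296 - 0.02599842] = 0.005447058
P = 3239 * 0.005447058 = 17.643 MW

17.643


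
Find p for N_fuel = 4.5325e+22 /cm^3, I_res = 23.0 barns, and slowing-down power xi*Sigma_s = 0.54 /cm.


p = exp(-N * I * 1e-24 / (xi*Sigma_s))
p = exp(-4.5325e+22 * 23.0 * 1e-24 / 0.54)
p = 0.14507

0.14507


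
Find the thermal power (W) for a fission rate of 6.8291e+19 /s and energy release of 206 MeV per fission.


P = fission_rate * E_MeV * 1.602e-13
P = 6.8291e+19 * 206 * 1.602e-13
P = 2.2537e+09 W

2.2537e+09


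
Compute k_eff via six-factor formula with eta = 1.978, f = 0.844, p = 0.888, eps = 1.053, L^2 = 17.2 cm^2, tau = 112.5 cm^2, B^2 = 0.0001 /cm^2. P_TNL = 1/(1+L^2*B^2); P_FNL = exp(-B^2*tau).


k_inf = eta*f*p*eps = 1.978*0.844*0.888*1.053 = 1.561026
P_TNL = 1/(1 + L^2*B^2) = 1/(1 + 17.2*0.0001) = 0.9982830
P_FNL = exp(-B^2*tau) = exp(-0.0001*112.5) = 0.9888130
k_eff = k_inf * P_TNL * P_FNL = 1.561026 * 0.9982830 * 0.9888130
k_eff = 1.5409

1.5409


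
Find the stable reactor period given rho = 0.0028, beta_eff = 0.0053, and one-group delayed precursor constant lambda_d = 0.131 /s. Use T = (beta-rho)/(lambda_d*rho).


T = (beta - rho) / (lambda_d * rho)
T = (0.0053 - 0.0028) / (0.131 * 0.0028)
T = 6.8157 s

6.8157


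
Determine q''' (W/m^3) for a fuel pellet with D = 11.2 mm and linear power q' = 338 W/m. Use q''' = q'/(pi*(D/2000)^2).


r = D / 2 / 1000 = 11.2 / 2 / 1000 = 0.0056 m
q''' = q' / (pi * r^2)
q''' = 338 / (pi * 0.0056^2)
q''' = 3.4308e+06 W/m^3

3.4308e+06


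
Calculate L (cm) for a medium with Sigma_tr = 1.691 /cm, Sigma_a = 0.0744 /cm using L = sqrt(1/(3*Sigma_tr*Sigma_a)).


D = 1 / (3 * Sigma_tr) = 1 / (3 * 1.691) = 0.1971220 cm
L = sqrt(D / Sigma_a)
L = sqrt(0.1971220 / 0.0744)
L = 1.6277 cm

1.6277


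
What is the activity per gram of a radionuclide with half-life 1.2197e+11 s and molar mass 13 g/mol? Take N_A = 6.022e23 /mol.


lambda = ln(2) / t_half = ln(2) / 1.2197e+11 = 5.682932e-12 /s
SA = lambda * N_A / M
SA = 5.682932e-12 * 6.022e23 / 13
SA = 2.6325e+11 Bq/g

2.6325e+11


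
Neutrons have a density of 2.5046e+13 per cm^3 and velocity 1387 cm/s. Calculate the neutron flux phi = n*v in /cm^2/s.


phi = n * v
phi = 2.5046e+13 * 1387
phi = 3.4739e+16 /cm^2/s

3.4739e+16


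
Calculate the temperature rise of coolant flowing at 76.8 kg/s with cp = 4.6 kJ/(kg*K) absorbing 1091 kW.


dT = Q / (m_dot * cp)
dT = 1091 / (76.8 * 4.6)
dT = 3.0882 C

3.0882


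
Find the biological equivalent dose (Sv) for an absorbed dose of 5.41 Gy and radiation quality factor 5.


H = D * Q
H = 5.41 * 5
H = 27.050 Sv

27.050


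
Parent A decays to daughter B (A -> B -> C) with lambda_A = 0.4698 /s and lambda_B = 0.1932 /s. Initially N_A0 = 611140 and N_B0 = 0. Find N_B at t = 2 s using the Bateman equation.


N_B(t) = lambda_A * N_A0 / (lambda_B - lambda_A) * [exp(-lambda_A*t) - exp(-lambda_B*t)]
exp(-0.4698*2) = 0.3907841; exp(-0.1932*2) = 0.6794987
N_B = 0.4698 * 611140 / (0.1932 - 0.4698) * (0.3907841 - 0.6794987)
N_B = 299689

299689


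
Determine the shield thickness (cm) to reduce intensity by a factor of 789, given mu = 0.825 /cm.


x = ln(factor) / mu
x = ln(789) / 0.825
x = 8.0858 cm

8.0858


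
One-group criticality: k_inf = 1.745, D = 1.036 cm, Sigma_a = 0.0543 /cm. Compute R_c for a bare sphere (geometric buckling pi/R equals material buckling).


L^2 = D / Sigma_a = 1.036 / 0.0543 = 19.07919 cm^2
B_m^2 = (k_inf - 1) / L^2 = (1.745 - 1) / 19.07919 = 0.03904778 /cm^2
For a bare sphere: B_g = pi/R, so R_c = pi / sqrt(B_m^2)
R_c = pi / sqrt(0.03904778) = 15.898 cm

15.898


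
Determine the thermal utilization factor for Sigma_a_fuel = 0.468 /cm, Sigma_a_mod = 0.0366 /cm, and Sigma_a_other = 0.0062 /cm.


f = Sigma_a_fuel / (Sigma_a_fuel + Sigma_a_mod + Sigma_a_other)
f = 0.468 / (0.468 + 0.0366 + 0.0062)
f = 0.91621

0.91621


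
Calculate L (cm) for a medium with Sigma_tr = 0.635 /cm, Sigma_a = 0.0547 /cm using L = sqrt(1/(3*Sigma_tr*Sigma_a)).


D = 1 / (3 * Sigma_tr) = 1 / (3 * 0.635) = 0.5249344 cm
L = sqrt(D / Sigma_a)
L = sqrt(0.5249344 / 0.0547)
L = 3.0978 cm

3.0978


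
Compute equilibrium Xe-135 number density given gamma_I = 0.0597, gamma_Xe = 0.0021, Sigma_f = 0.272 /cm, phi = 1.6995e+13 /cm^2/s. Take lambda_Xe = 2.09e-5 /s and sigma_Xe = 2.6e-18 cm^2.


Xe_eq = (gamma_I + gamma_Xe) * Sigma_f * phi / (lambda_Xe + sigma_Xe * phi)
Numerator = (0.0597 + 0.0021) * 0.272 * 1.6995e+13 = 2.856792e+11
Denominator = 2.09e-5 + 2.6e-18 * 1.6995e+13 = 6.508700e-05
Xe_eq = 2.856792e+11 / 6.508700e-05 = 4.3892e+15 /cm^3

4.3892e+15


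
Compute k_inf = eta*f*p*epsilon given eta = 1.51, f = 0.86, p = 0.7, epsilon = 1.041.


k_inf = eta * f * p * epsilon
k_inf = 1.51 * 0.86 * 0.7 * 1.041
k_inf = 0.94629

0.94629


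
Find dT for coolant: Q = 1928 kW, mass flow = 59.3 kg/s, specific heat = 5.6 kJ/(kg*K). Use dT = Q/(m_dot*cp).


dT = Q / (m_dot * cp)
dT = 1928 / (59.3 * 5.6)
dT = 5.8058 C

5.8058


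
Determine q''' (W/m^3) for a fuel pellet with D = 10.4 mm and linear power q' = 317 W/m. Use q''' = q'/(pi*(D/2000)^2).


r = D / 2 / 1000 = 10.4 / 2 / 1000 = 0.0052 m
q''' = q' / (pi * r^2)
q''' = 317 / (pi * 0.0052^2)
q''' = 3.7317e+06 W/m^3

3.7317e+06


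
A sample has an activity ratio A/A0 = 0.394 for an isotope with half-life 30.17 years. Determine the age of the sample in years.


lambda = ln(2) / t_half = ln(2) / 30.17 = 0.02297472 /yr
t = -ln(A/A0) / lambda
t = -ln(0.394) / 0.02297472
t = 40.540 yr

40.540


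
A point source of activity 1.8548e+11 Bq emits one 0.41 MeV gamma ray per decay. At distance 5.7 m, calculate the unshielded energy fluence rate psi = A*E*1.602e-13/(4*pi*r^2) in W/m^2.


psi = A * E * 1.602e-13 / (4*pi*r^2)
psi = 1.8548e+11 * 0.41 * 1.602e-13 / (4*pi*5.7^2)
psi = 2.9839e-05 W/m^2

2.9839e-05


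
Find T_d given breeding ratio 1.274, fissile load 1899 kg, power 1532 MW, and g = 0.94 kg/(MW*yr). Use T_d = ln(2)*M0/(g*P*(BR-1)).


Breeding gain G = BR - 1 = 1.274 - 1 = 0.274
Fissile production rate = g * P * G = 0.94 * 1532 * 0.274 = 394.58192 kg/yr
T_d = ln(2) * M0 / (g * P * G)
T_d = ln(2) * 1899 / 394.58192 = 3.3359 yr

3.3359


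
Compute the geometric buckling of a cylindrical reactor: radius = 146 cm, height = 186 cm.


B^2 = (2.405/R)^2 + (pi/H)^2
B^2 = (2.405/146)^2 + (pi/186)^2
B^2 = 5.5663e-04 /cm^2

5.5663e-04


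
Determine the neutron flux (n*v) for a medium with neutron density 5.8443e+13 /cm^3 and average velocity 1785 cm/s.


phi = n * v
phi = 5.8443e+13 * 1785
phi = 1.0432e+17 /cm^2/s

1.0432e+17


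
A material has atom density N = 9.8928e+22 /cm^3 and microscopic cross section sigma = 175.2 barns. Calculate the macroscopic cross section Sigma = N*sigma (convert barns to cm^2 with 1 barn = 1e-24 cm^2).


Sigma = N * sigma_barns * 1e-24
Sigma = 9.8928e+22 * 175.2 * 1e-24
Sigma = 17.332 /cm

17.332


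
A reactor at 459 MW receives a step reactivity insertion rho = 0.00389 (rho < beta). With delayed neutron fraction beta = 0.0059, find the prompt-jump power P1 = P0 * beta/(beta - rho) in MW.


P1/P0 = beta / (beta - rho)
P1/P0 = 0.0059 / (0.0059 - 0.00389) = 2.935323
P1 = 459 * 2.935323 = 1347.3 MW

1347.3


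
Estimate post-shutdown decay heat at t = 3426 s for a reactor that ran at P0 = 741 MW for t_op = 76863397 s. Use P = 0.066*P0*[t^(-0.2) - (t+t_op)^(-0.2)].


P/P0 = 0.066 * [t^(-0.2) - (t + t_op)^(-0.2)]
P/P0 = 0.066 * [3426^(-0.2) - (3426 + 76863397)^(-0.2)]
P/P0 = 0.066 * [0.1963553 - 0.02647599] = 0.01121203
P = 741 * 0.01121203 = 8.3081 MW

8.3081


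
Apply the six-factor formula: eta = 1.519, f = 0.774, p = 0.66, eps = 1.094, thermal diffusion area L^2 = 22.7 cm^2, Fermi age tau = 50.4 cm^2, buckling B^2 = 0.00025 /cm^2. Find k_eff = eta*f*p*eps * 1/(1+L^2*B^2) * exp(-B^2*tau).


k_inf = eta*f*p*eps = 1.519*0.774*0.66*1.094 = 0.8489068
P_TNL = 1/(1 + L^2*B^2) = 1/(1 + 22.7*0.00025) = 0.9943570
P_FNL = exp(-B^2*tau) = exp(-0.00025*50.4) = 0.9874790
k_eff = k_inf * P_TNL * P_FNL = 0.8489068 * 0.9943570 * 0.9874790
k_eff = 0.83355

0.83355


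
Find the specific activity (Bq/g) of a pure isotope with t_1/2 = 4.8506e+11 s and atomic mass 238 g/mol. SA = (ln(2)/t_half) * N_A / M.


lambda = ln(2) / t_half = ln(2) / 4.8506e+11 = 1.428993e-12 /s
SA = lambda * N_A / M
SA = 1.428993e-12 * 6.022e23 / 238
SA = 3.6157e+09 Bq/g

3.6157e+09


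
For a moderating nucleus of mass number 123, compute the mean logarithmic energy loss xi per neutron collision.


xi = 1 + (A-1)^2/(2A) * ln((A-1)/(A+1))
xi = 1 + (123-1)^2/(2*123) * ln((123-1)/(123 +1))
xi = 0.016172

0.016172


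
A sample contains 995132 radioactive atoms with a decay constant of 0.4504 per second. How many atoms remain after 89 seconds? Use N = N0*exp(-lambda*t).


N = N0 * exp(-lambda * t)
N = 995132 * exp(-0.4504 * 89)
N = 3.8808e-12

3.8808e-12


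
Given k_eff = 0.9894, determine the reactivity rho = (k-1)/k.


rho = (k_eff - 1) / k_eff
rho = (0.9894 - 1) / 0.9894
rho = -0.010714

-0.010714


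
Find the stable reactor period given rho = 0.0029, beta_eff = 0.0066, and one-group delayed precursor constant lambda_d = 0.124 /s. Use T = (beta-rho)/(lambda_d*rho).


T = (beta - rho) / (lambda_d * rho)
T = (0.0066 - 0.0029) / (0.124 * 0.0029)
T = 10.289 s

10.289


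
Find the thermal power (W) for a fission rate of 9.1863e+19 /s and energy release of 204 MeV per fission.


P = fission_rate * E_MeV * 1.602e-13
P = 9.1863e+19 * 204 * 1.602e-13
P = 3.0022e+09 W

3.0022e+09


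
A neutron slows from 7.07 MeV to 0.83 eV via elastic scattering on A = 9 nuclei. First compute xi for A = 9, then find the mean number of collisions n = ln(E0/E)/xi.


xi = 1 + (A-1)^2/(2A)*ln((A-1)/(A+1)) = 0.2066007 (for A = 9)
n = ln(E0/E) / xi
n = ln(7.07e6 / 0.83) / 0.2066007
n = ln(8.518072e+06) / 0.2066007 = 77.239

77.239


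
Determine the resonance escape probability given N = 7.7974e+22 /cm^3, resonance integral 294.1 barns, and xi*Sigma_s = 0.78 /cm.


p = exp(-N * I * 1e-24 / (xi*Sigma_s))
p = exp(-7.7974e+22 * 294.1 * 1e-24 / 0.78)
p = 1.7047e-13

1.7047e-13


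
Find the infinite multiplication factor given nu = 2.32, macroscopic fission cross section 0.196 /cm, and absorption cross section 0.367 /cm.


k_inf = nu * Sigma_f / Sigma_a
k_inf = 2.32 * 0.196 / 0.367
k_inf = 1.2390

1.2390


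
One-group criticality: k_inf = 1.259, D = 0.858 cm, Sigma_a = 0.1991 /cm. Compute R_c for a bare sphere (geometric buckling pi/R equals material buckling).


L^2 = D / Sigma_a = 0.858 / 0.1991 = 4.309392 cm^2
B_m^2 = (k_inf - 1) / L^2 = (1.259 - 1) / 4.309392 = 0.06010129 /cm^2
For a bare sphere: B_g = pi/R, so R_c = pi / sqrt(B_m^2)
R_c = pi / sqrt(0.06010129) = 12.815 cm

12.815


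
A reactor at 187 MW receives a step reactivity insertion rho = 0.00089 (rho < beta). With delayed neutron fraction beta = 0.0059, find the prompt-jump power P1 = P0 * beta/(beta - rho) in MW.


P1/P0 = beta / (beta - rho)
P1/P0 = 0.0059 / (0.0059 - 0.00089) = 1.177645
P1 = 187 * 1.177645 = 220.22 MW

220.22


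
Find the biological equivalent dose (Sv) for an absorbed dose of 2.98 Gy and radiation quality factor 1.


H = D * Q
H = 2.98 * 1
H = 2.9800 Sv

2.9800


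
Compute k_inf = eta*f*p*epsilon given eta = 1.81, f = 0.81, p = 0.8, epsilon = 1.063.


k_inf = eta * f * p * epsilon
k_inf = 1.81 * 0.81 * 0.8 * 1.063
k_inf = 1.2468

1.2468


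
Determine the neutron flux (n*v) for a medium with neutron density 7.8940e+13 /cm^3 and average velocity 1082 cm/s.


phi = n * v
phi = 7.8940e+13 * 1082
phi = 8.5413e+16 /cm^2/s

8.5413e+16


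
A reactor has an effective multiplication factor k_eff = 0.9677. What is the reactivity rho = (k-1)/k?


rho = (k_eff - 1) / k_eff
rho = (0.9677 - 1) / 0.9677
rho = -0.033378

-0.033378


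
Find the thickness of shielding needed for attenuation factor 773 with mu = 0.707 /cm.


x = ln(factor) / mu
x = ln(773) / 0.707
x = 9.4063 cm

9.4063


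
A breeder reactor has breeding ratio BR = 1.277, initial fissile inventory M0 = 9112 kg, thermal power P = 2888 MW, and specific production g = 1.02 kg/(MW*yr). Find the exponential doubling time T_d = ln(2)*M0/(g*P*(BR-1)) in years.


Breeding gain G = BR - 1 = 1.277 - 1 = 0.277
Fissile production rate = g * P * G = 1.02 * 2888 * 0.277 = 815.97552 kg/yr
T_d = ln(2) * M0 / (g * P * G)
T_d = ln(2) * 9112 / 815.97552 = 7.7404 yr

7.7404


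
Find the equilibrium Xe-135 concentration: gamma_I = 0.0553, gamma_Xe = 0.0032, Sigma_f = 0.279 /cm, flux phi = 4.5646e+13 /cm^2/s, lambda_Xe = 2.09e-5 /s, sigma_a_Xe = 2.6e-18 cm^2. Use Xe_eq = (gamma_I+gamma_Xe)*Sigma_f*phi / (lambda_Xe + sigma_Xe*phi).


Xe_eq = (gamma_I + gamma_Xe) * Sigma_f * phi / (lambda_Xe + sigma_Xe * phi)
Numerator = (0.0553 + 0.0032) * 0.279 * 4.5646e+13 = 7.450112e+11
Denominator = 2.09e-5 + 2.6e-18 * 4.5646e+13 = 1.395796e-04
Xe_eq = 7.450112e+11 / 1.395796e-04 = 5.3375e+15 /cm^3

5.3375e+15


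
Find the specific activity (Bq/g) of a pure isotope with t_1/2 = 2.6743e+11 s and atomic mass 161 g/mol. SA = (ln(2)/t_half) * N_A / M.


lambda = ln(2) / t_half = ln(2) / 2.6743e+11 = 2.591883e-12 /s
SA = lambda * N_A / M
SA = 2.591883e-12 * 6.022e23 / 161
SA = 9.6946e+09 Bq/g

9.6946e+09


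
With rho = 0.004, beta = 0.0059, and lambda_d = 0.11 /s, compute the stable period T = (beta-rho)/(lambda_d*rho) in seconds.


T = (beta - rho) / (lambda_d * rho)
T = (0.0059 - 0.004) / (0.11 * 0.004)
T = 4.3182 s

4.3182


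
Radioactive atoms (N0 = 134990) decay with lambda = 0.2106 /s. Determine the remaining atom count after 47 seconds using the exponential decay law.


N = N0 * exp(-lambda * t)
N = 134990 * exp(-0.2106 * 47)
N = 6.7853

6.7853


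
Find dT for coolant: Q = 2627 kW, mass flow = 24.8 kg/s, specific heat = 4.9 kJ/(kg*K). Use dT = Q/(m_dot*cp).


dT = Q / (m_dot * cp)
dT = 2627 / (24.8 * 4.9)
dT = 21.618 C

21.618


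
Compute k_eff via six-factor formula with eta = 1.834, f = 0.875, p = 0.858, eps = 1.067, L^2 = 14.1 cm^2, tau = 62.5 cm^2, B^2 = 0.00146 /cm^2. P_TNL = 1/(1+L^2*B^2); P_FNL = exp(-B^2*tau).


k_inf = eta*f*p*eps = 1.834*0.875*0.858*1.067 = 1.469126
P_TNL = 1/(1 + L^2*B^2) = 1/(1 + 14.1*0.00146) = 0.9798292
P_FNL = exp(-B^2*tau) = exp(-0.00146*62.5) = 0.9127895
k_eff = k_inf * P_TNL * P_FNL = 1.469126 * 0.9798292 * 0.9127895
k_eff = 1.3140

1.3140


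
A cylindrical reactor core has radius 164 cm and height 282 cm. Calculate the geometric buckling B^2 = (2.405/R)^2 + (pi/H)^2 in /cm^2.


B^2 = (2.405/R)^2 + (pi/H)^2
B^2 = (2.405/164)^2 + (pi/282)^2
B^2 = 3.3916e-04 /cm^2

3.3916e-04


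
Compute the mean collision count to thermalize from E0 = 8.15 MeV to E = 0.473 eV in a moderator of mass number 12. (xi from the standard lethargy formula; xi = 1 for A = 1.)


xi = 1 + (A-1)^2/(2A)*ln((A-1)/(A+1)) = 0.1577690 (for A = 12)
n = ln(E0/E) / xi
n = ln(8.15e6 / 0.473) / 0.1577690
n = ln(1.723044e+07) / 0.1577690 = 105.61

105.61


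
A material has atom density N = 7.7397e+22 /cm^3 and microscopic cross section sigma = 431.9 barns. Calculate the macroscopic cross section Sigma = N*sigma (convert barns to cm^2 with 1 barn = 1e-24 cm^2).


Sigma = N * sigma_barns * 1e-24
Sigma = 7.7397e+22 * 431.9 * 1e-24
Sigma = 33.428 /cm

33.428


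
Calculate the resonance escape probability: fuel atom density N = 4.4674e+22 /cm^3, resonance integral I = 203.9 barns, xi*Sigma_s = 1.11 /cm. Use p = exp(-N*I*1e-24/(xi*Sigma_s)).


p = exp(-N * I * 1e-24 / (xi*Sigma_s))
p = exp(-4.4674e+22 * 203.9 * 1e-24 / 1.11)
p = 2.7292e-04

2.7292e-04


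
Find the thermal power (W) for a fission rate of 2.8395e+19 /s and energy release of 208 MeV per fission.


P = fission_rate * E_MeV * 1.602e-13
P = 2.8395e+19 * 208 * 1.602e-13
P = 9.4617e+08 W

9.4617e+08


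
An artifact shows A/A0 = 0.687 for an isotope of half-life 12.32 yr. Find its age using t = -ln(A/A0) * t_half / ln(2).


lambda = ln(2) / t_half = ln(2) / 12.32 = 0.05626195 /yr
t = -ln(A/A0) / lambda
t = -ln(0.687) / 0.05626195
t = 6.6727 yr

6.6727


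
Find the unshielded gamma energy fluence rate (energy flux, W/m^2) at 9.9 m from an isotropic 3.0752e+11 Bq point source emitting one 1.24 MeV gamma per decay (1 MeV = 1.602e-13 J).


psi = A * E * 1.602e-13 / (4*pi*r^2)
psi = 3.0752e+11 * 1.24 * 1.602e-13 / (4*pi*9.9^2)
psi = 4.9600e-05 W/m^2

4.9600e-05


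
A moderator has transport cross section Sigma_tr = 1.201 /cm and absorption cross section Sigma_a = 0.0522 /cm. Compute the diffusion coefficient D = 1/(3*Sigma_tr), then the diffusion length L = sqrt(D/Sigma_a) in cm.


D = 1 / (3 * Sigma_tr) = 1 / (3 * 1.201) = 0.2775465 cm
L = sqrt(D / Sigma_a)
L = sqrt(0.2775465 / 0.0522)
L = 2.3059 cm

2.3059


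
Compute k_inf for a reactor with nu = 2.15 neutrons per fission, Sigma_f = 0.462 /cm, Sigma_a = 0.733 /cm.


k_inf = nu * Sigma_f / Sigma_a
k_inf = 2.15 * 0.462 / 0.733
k_inf = 1.3551

1.3551


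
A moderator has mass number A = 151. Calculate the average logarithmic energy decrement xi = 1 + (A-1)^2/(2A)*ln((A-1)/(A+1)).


xi = 1 + (A-1)^2/(2A) * ln((A-1)/(A+1))
xi = 1 + (151-1)^2/(2*151) * ln((151-1)/(151 +1))
xi = 0.013187

0.013187


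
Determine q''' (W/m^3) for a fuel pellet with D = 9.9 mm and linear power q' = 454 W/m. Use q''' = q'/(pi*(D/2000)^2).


r = D / 2 / 1000 = 9.9 / 2 / 1000 = 0.00495 m
q''' = q' / (pi * r^2)
q''' = 454 / (pi * 0.00495^2)
q''' = 5.8979e+06 W/m^3

5.8979e+06


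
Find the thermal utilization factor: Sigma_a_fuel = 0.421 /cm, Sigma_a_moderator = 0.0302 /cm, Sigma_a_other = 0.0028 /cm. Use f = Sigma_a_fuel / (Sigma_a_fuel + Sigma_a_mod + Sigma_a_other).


f = Sigma_a_fuel / (Sigma_a_fuel + Sigma_a_mod + Sigma_a_other)
f = 0.421 / (0.421 + 0.0302 + 0.0028)
f = 0.92731

0.92731


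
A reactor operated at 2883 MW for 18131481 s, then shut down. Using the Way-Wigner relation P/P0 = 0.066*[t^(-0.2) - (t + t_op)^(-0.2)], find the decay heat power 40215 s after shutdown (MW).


P/P0 = 0.066 * [t^(-0.2) - (t + t_op)^(-0.2)]
P/P0 = 0.066 * [40215^(-0.2) - (40215 + 18131481)^(-0.2)]
P/P0 = 0.066 * [0.1199837 - 0.03532815] = 0.005587266
P = 2883 * 0.005587266 = 16.108 MW

16.108


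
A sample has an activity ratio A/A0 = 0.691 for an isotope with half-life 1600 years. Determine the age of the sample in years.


lambda = ln(2) / t_half = ln(2) / 1600 = 4.332170e-04 /yr
t = -ln(A/A0) / lambda
t = -ln(0.691) / 4.332170e-04
t = 853.19 yr

853.19
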